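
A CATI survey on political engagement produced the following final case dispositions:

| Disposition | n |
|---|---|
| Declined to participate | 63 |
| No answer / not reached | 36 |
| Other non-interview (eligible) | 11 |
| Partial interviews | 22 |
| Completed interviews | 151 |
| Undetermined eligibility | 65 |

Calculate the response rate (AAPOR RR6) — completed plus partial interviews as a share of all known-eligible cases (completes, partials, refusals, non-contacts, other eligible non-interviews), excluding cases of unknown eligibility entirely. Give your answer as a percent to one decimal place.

Top → 151 + 22 = 173
Denom → 151 + 22 + 63 + 36 + 11 = 283
RR6 = 173 / 283 = 0.6113

61.1%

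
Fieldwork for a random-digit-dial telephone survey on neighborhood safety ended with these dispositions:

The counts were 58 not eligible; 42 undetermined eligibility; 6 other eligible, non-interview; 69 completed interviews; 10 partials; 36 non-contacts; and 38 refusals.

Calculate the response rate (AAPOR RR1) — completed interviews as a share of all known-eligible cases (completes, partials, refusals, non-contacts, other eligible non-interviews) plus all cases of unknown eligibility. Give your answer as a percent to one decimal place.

Num = 69
Denom = 69 + 10 + 38 + 36 + 6 + 42 = 201
RR1 = 69 / 201 = 0.3433

34.3%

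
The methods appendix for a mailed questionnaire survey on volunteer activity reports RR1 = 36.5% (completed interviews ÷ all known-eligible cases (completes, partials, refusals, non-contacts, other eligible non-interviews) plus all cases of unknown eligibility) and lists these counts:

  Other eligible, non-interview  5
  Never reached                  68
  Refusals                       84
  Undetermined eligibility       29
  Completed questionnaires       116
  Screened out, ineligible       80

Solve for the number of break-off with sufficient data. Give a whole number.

16

RR1 = 116 / D = 0.365
D = 116 / 0.365 = 317.8
Remaining denominator categories sum to 302
break-off with sufficient data = 317.8 − 302 ≈ 16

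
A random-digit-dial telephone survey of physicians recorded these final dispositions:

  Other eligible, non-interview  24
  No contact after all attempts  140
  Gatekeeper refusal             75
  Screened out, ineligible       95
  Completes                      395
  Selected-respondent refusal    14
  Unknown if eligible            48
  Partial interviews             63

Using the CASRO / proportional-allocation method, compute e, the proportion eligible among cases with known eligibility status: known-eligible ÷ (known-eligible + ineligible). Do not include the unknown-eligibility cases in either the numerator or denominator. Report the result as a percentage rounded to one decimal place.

Refused = 75 + 14 = 89
Known eligible → 395 + 63 + 89 + 140 + 24 = 711
e = 711 / (711 + 95) = 711 / 806 = 0.8821

88.2%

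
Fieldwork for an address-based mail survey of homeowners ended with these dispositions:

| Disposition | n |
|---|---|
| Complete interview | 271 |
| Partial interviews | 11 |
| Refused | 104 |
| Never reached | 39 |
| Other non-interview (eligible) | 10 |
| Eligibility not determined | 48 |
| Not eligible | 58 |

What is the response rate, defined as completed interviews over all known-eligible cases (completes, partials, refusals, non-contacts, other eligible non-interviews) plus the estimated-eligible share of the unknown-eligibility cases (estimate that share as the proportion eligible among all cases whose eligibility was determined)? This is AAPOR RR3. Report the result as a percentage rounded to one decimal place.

56.8%

Top = 271
Known eligible = 271 + 11 + 104 + 39 + 10 = 435
e = 435 / (435 + 58) = 435 / 493 = 0.8824
Estimated eligible among unknowns = 0.8824 × 48 = 42.36
Denom = 435 + 42.36 = 477.36
RR3 = 271 / 477.36 = 0.5677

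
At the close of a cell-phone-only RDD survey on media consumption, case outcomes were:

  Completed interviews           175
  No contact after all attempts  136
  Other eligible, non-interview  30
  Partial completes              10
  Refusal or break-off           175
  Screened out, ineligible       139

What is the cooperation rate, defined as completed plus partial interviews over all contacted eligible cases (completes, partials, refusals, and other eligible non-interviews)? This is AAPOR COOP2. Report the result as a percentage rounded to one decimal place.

47.4%

Num: 175 + 10 = 185
Denominator: 175 + 10 + 175 + 30 = 390
COOP2 = 185 / 390 = 0.4744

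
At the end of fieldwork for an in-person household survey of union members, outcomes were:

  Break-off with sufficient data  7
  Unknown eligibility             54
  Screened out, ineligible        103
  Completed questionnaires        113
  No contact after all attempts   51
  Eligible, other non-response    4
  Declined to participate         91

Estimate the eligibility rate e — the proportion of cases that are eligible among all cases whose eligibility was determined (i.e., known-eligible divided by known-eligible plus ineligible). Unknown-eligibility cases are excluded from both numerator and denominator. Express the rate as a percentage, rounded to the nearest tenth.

Eligible (known) → 113 + 7 + 91 + 51 + 4 = 266
e = 266 / (266 + 103) = 266 / 369 = 0.7209

72.1%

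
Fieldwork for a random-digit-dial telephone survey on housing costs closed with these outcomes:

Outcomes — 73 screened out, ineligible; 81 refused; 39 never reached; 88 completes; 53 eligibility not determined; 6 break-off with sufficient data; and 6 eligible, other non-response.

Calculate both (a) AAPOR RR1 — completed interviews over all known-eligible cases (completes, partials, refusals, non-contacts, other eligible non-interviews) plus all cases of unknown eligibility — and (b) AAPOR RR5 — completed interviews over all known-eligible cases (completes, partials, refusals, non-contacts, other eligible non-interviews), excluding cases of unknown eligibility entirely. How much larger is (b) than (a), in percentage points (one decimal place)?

Num → 88
Denominator → 88 + 6 + 81 + 39 + 6 + 53 = 273
RR1 = 88 / 273 = 0.3223
Denominator → 88 + 6 + 81 + 39 + 6 = 220
RR5 = 88 / 220 = 0.4000
Difference = 40.00 − 32.23 = 7.77 percentage points

7.8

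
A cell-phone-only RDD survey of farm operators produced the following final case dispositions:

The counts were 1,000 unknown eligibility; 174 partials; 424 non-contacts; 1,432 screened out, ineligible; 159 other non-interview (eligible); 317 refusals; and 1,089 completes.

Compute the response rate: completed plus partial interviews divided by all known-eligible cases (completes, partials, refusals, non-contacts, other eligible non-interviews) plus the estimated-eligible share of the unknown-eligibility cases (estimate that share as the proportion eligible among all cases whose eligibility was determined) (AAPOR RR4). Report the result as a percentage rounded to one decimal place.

45.7%

Top = 1089 + 174 = 1263
Determined eligible = 1089 + 174 + 317 + 424 + 159 = 2163
e = 2163 / (2163 + 1432) = 2163 / 3595 = 0.6017
e × U = 0.6017 × 1000 = 601.70
Base = 2163 + 601.70 = 2764.70
RR4 = 1263 / 2764.70 = 0.4568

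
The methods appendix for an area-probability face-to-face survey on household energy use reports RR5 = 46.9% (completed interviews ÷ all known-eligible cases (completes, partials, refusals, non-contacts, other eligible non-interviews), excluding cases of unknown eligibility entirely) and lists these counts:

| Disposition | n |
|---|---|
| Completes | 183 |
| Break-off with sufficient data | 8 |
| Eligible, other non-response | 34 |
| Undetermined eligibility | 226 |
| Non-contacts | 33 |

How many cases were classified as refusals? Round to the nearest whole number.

RR5 = 183 / D = 0.469
D = 183 / 0.469 = 390.2
Rest of base = 258
refusals = 390.2 − 258 ≈ 132

132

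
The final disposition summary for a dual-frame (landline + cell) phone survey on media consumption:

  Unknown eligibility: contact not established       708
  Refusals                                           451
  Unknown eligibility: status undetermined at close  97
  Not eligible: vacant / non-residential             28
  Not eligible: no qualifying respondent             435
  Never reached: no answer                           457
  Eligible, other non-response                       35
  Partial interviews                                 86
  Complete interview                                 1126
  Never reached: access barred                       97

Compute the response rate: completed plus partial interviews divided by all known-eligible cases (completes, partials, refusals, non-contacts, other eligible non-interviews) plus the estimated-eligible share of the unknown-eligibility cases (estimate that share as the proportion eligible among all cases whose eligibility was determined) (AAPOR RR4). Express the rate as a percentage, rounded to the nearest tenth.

41.5%

Non-contacts = 457 + 97 = 554
Unknown eligibility = 708 + 97 = 805
Out of scope = 435 + 28 = 463
Top = 1126 + 86 = 1212
Eligible (known) = 1126 + 86 + 451 + 554 + 35 = 2252
e = 2252 / (2252 + 463) = 2252 / 2715 = 0.8295
Estimated eligible among unknowns = 0.8295 × 805 = 667.75
Base = 2252 + 667.75 = 2919.75
RR4 = 1212 / 2919.75 = 0.4151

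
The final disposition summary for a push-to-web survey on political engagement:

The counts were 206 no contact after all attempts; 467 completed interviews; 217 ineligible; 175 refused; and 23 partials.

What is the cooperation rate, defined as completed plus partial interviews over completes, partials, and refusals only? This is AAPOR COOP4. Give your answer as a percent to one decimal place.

73.7%

Num: 467 + 23 = 490
Denominator: 467 + 23 + 175 = 665
COOP4 = 490 / 665 = 0.7368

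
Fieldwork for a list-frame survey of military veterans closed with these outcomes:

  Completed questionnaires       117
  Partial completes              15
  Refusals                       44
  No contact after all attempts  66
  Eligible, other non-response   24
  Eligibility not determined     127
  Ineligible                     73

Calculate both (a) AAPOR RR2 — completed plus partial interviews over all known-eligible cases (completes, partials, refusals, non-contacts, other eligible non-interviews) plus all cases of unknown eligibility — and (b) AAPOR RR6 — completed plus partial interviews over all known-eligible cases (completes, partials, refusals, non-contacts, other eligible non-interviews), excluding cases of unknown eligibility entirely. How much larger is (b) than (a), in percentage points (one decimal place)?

16.0

Num: 117 + 15 = 132
Base: 117 + 15 + 44 + 66 + 24 + 127 = 393
RR2 = 132 / 393 = 0.3359
Base: 117 + 15 + 44 + 66 + 24 = 266
RR6 = 132 / 266 = 0.4962
Difference = 49.62 − 33.59 = 16.03 percentage points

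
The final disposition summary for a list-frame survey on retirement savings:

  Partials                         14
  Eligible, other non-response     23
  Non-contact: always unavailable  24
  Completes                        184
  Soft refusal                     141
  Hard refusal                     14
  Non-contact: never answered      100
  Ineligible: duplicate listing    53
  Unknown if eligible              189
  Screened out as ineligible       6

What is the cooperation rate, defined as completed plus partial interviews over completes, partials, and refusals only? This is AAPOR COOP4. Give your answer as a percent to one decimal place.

Refused = 14 + 141 = 155
No answer / not reached = 100 + 24 = 124
Screened out, ineligible = 6 + 53 = 59
Num: 184 + 14 = 198
Denom: 184 + 14 + 155 = 353
COOP4 = 198 / 353 = 0.5609

56.1%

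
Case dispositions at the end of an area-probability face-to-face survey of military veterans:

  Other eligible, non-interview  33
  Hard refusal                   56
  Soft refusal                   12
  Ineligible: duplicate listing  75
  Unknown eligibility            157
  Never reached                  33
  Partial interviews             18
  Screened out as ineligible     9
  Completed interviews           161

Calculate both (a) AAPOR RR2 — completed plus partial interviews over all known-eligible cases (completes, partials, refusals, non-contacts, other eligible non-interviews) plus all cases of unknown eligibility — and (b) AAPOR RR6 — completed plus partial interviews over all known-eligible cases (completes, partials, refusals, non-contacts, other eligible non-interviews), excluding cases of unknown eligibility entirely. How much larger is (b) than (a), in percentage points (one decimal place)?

Refusal or break-off = 56 + 12 = 68
Screened out, ineligible = 9 + 75 = 84
Top = 161 + 18 = 179
Base = 161 + 18 + 68 + 33 + 33 + 157 = 470
RR2 = 179 / 470 = 0.3809
Base = 161 + 18 + 68 + 33 + 33 = 313
RR6 = 179 / 313 = 0.5719
Difference = 57.19 − 38.09 = 19.10 percentage points

19.1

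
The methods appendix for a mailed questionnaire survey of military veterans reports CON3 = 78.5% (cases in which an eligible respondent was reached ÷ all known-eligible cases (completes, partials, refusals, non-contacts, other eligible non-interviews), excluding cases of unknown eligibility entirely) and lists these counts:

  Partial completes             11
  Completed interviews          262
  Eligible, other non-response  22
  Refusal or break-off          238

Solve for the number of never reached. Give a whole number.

Top → 262 + 11 + 238 + 22 = 533
CON3 = 533 / D = 0.785
D = 533 / 0.785 = 679.0
Rest of base = 533
never reached = 679.0 − 533 ≈ 146

146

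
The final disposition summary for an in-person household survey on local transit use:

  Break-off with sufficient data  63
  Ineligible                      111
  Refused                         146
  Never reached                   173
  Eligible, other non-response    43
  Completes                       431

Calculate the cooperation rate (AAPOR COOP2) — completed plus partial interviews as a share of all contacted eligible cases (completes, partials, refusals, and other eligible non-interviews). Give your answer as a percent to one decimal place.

Num → 431 + 63 = 494
Denominator → 431 + 63 + 146 + 43 = 683
COOP2 = 494 / 683 = 0.7233

72.3%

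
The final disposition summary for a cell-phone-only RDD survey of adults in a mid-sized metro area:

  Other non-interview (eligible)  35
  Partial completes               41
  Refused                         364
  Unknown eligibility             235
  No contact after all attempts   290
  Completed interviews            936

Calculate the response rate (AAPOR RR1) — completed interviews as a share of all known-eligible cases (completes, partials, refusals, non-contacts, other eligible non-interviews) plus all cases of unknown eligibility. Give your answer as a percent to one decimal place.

49.2%

Numerator = 936
Base = 936 + 41 + 364 + 290 + 35 + 235 = 1901
RR1 = 936 / 1901 = 0.4924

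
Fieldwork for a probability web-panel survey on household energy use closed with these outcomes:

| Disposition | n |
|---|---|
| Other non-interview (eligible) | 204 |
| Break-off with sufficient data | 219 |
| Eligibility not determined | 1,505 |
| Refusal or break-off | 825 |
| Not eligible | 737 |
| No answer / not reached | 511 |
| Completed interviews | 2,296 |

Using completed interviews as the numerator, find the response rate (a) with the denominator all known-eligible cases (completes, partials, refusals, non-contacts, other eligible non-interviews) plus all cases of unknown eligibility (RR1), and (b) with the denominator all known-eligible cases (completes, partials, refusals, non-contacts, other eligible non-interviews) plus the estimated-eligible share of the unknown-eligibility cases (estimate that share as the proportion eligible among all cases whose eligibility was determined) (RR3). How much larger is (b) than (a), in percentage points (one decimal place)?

Numerator: 2296
Denom: 2296 + 219 + 825 + 511 + 204 + 1505 = 5560
RR1 = 2296 / 5560 = 0.4129
Known eligible: 2296 + 219 + 825 + 511 + 204 = 4055
e = 4055 / (4055 + 737) = 4055 / 4792 = 0.8462
Estimated eligible among unknowns: 0.8462 × 1505 = 1273.53
Denom: 4055 + 1273.53 = 5328.53
RR3 = 2296 / 5328.53 = 0.4309
Difference = 43.09 − 41.29 = 1.80 percentage points

1.8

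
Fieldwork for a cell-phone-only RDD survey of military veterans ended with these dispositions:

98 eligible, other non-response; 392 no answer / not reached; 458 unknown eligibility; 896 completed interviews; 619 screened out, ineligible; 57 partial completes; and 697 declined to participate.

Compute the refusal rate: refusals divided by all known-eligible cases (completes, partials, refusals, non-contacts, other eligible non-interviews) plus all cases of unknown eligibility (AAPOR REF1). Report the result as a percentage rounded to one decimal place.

Num = 697
Denominator = 896 + 57 + 697 + 392 + 98 + 458 = 2598
REF1 = 697 / 2598 = 0.2683

26.8%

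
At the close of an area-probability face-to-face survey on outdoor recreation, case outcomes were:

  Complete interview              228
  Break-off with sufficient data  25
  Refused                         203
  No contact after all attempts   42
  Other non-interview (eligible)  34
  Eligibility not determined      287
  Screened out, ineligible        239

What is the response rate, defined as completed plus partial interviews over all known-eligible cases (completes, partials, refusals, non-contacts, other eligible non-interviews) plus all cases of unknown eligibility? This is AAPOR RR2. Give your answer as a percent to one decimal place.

Num → 228 + 25 = 253
Denom → 228 + 25 + 203 + 42 + 34 + 287 = 819
RR2 = 253 / 819 = 0.3089

30.9%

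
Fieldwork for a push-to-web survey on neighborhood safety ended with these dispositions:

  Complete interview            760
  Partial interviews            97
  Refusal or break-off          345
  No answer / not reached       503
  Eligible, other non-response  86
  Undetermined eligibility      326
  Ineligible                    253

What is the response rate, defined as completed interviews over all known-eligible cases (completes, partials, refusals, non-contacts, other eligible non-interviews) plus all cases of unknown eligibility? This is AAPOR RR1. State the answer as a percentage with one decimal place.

35.9%

Numerator → 760
Base → 760 + 97 + 345 + 503 + 86 + 326 = 2117
RR1 = 760 / 2117 = 0.3590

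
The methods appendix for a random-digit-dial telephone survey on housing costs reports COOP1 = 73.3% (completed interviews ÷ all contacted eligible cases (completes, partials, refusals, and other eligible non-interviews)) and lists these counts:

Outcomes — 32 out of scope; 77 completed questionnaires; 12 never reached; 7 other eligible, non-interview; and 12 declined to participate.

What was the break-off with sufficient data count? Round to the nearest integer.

COOP1 = 77 / D = 0.733
D = 77 / 0.733 = 105.0
Other denominator terms total 96
break-off with sufficient data = 105.0 − 96 ≈ 9

9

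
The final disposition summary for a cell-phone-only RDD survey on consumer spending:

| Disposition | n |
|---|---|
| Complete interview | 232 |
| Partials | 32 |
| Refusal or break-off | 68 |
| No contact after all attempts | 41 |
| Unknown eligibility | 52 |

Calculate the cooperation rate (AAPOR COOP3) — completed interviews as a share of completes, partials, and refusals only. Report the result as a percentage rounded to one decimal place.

69.9%

Numerator: 232
Base: 232 + 32 + 68 = 332
COOP3 = 232 / 332 = 0.6988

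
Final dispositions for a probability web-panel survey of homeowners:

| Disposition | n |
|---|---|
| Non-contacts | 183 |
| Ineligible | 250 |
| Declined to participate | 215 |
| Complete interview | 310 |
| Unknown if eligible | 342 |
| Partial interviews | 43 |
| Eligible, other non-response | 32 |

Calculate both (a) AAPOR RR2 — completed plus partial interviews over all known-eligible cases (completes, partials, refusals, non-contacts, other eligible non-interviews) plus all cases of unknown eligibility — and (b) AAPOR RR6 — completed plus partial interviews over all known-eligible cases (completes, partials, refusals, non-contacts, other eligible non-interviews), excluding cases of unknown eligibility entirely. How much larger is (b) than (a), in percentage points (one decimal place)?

Top → 310 + 43 = 353
Denom → 310 + 43 + 215 + 183 + 32 + 342 = 1125
RR2 = 353 / 1125 = 0.3138
Denom → 310 + 43 + 215 + 183 + 32 = 783
RR6 = 353 / 783 = 0.4508
Difference = 45.08 − 31.38 = 13.70 percentage points

13.7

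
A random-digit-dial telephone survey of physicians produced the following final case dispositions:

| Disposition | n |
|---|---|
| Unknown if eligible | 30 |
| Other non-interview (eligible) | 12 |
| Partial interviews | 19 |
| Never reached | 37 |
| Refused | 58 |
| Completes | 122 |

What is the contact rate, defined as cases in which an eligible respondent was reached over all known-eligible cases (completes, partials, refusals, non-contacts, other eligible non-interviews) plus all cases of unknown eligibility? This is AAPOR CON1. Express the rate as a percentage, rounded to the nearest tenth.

Top: 122 + 19 + 58 + 12 = 211
Denominator: 122 + 19 + 58 + 37 + 12 + 30 = 278
CON1 = 211 / 278 = 0.7590

75.9%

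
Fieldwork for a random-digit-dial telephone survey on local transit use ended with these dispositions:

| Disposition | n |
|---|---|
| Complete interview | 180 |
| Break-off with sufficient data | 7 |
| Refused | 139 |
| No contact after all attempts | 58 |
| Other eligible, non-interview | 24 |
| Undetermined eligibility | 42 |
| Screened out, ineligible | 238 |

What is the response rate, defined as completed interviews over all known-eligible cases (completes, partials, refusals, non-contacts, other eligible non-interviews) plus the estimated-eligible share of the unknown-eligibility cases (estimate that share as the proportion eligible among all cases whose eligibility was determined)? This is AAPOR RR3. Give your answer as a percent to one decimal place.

41.4%

Numerator → 180
Known eligible → 180 + 7 + 139 + 58 + 24 = 408
e = 408 / (408 + 238) = 408 / 646 = 0.6316
e × U → 0.6316 × 42 = 26.53
Base → 408 + 26.53 = 434.53
RR3 = 180 / 434.53 = 0.4142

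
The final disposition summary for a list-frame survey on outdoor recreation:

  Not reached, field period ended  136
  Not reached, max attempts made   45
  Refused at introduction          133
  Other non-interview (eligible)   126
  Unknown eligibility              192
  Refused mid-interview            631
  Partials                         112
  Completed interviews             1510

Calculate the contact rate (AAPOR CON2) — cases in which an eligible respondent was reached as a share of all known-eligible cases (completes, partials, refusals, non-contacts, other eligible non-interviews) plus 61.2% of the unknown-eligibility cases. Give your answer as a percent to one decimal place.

Refusals = 133 + 631 = 764
No contact after all attempts = 136 + 45 = 181
Numerator: 1510 + 112 + 764 + 126 = 2512
Eligible (known): 1510 + 112 + 764 + 181 + 126 = 2693
Eligible share of unknowns: 0.6120 × 192 = 117.50
Base: 2693 + 117.50 = 2810.50
CON2 = 2512 / 2810.50 = 0.8938

89.4%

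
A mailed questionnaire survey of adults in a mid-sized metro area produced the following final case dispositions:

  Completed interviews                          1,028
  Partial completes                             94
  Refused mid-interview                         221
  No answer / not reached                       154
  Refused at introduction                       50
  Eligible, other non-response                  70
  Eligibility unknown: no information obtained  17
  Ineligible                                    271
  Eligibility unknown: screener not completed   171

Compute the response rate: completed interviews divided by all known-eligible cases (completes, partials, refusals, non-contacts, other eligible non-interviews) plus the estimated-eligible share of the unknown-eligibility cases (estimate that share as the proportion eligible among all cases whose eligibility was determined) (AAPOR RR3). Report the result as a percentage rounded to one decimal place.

Refused = 50 + 221 = 271
Unknown eligibility = 171 + 17 = 188
Num → 1028
Eligible (known) → 1028 + 94 + 271 + 154 + 70 = 1617
e = 1617 / (1617 + 271) = 1617 / 1888 = 0.8565
Estimated eligible among unknowns → 0.8565 × 188 = 161.02
Denom → 1617 + 161.02 = 1778.02
RR3 = 1028 / 1778.02 = 0.5782

57.8%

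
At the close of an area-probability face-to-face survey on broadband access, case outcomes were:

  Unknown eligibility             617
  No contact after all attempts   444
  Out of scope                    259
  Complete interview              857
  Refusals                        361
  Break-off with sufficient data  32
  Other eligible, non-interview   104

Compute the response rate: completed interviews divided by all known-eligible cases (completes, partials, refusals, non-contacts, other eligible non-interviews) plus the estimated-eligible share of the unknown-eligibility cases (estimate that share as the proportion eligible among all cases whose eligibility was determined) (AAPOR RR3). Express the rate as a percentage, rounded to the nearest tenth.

36.7%

Numerator: 857
Determined eligible: 857 + 32 + 361 + 444 + 104 = 1798
e = 1798 / (1798 + 259) = 1798 / 2057 = 0.8741
Eligible share of unknowns: 0.8741 × 617 = 539.32
Denominator: 1798 + 539.32 = 2337.32
RR3 = 857 / 2337.32 = 0.3667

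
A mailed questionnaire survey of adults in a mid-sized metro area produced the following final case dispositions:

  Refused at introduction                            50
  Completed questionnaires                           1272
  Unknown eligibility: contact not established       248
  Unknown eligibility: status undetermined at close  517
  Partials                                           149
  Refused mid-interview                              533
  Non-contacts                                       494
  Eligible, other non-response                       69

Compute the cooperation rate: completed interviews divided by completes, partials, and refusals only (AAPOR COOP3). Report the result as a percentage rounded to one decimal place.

Refusals = 50 + 533 = 583
Unknown if eligible = 248 + 517 = 765
Top: 1272
Denominator: 1272 + 149 + 583 = 2004
COOP3 = 1272 / 2004 = 0.6347

63.5%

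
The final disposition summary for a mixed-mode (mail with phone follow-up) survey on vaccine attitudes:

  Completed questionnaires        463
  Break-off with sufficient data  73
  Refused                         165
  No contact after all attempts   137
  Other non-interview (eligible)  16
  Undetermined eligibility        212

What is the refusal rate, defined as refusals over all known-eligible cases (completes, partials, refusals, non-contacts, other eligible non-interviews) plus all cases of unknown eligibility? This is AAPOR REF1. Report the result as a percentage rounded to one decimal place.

Num → 165
Denominator → 463 + 73 + 165 + 137 + 16 + 212 = 1066
REF1 = 165 / 1066 = 0.1548

15.5%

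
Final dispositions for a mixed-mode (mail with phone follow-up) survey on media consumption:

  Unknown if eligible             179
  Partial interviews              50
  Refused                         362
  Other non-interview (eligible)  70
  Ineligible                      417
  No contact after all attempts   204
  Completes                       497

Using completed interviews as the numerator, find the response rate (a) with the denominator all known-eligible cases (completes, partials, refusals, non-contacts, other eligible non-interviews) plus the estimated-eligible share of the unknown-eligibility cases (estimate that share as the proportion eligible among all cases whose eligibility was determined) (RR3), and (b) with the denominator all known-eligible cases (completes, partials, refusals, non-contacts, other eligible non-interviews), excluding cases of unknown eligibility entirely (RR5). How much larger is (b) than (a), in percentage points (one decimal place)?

Num = 497
Determined eligible = 497 + 50 + 362 + 204 + 70 = 1183
e = 1183 / (1183 + 417) = 1183 / 1600 = 0.7394
Eligible share of unknowns = 0.7394 × 179 = 132.35
Denominator = 1183 + 132.35 = 1315.35
RR3 = 497 / 1315.35 = 0.3778
Denominator = 497 + 50 + 362 + 204 + 70 = 1183
RR5 = 497 / 1183 = 0.4201
Difference = 42.01 − 37.78 = 4.23 percentage points

4.2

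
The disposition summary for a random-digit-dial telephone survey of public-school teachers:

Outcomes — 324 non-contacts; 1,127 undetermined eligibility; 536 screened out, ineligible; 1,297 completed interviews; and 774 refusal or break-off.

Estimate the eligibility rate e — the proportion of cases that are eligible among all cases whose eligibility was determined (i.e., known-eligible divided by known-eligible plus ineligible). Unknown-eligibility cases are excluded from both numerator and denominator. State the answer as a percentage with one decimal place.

Determined eligible → 1297 + 774 + 324 = 2395
e = 2395 / (2395 + 536) = 2395 / 2931 = 0.8171

81.7%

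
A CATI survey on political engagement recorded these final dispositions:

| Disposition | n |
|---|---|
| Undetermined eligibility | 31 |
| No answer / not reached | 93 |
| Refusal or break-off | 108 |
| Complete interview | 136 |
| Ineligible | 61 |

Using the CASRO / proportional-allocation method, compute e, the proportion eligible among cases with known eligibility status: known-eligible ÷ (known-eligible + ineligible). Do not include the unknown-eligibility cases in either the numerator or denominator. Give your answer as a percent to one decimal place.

Known eligible: 136 + 108 + 93 = 337
e = 337 / (337 + 61) = 337 / 398 = 0.8467

84.7%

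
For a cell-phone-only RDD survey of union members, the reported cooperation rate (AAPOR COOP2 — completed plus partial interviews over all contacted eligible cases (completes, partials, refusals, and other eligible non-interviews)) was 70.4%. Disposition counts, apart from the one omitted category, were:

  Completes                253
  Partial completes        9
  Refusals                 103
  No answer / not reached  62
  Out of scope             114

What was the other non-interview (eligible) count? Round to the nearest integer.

Numerator = 253 + 9 = 262
COOP2 = 262 / D = 0.704
D = 262 / 0.704 = 372.2
Rest of base = 365
other non-interview (eligible) = 372.2 − 365 ≈ 7

7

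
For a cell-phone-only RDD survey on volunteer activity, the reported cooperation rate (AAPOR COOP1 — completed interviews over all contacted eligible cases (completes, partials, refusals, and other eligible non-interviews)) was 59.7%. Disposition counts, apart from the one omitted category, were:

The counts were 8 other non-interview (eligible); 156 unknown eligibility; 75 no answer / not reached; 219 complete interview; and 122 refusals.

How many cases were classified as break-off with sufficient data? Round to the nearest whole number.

18

COOP1 = 219 / D = 0.597
D = 219 / 0.597 = 366.8
Rest of base = 349
break-off with sufficient data = 366.8 − 349 ≈ 18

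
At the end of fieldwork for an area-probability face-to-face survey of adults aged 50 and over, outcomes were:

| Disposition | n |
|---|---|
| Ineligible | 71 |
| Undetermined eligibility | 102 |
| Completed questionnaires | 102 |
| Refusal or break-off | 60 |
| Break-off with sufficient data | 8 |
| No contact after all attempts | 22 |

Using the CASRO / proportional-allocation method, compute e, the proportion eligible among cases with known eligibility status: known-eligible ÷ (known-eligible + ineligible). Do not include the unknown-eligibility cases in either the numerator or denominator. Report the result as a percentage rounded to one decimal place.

Known eligible → 102 + 8 + 60 + 22 = 192
e = 192 / (192 + 71) = 192 / 263 = 0.7300

73.0%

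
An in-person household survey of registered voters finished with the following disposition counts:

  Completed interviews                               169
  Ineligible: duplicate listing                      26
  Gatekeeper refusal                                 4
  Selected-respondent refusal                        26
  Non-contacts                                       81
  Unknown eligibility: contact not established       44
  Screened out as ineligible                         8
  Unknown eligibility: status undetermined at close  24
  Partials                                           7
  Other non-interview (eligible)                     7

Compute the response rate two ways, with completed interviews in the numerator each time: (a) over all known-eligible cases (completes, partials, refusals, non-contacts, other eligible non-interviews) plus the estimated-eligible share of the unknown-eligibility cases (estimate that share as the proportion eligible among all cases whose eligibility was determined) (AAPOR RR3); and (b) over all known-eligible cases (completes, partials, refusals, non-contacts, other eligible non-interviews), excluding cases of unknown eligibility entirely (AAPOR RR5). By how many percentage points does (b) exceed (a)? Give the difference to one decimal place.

Refusal or break-off = 4 + 26 = 30
Undetermined eligibility = 44 + 24 = 68
Not eligible = 8 + 26 = 34
Num → 169
Known eligible → 169 + 7 + 30 + 81 + 7 = 294
e = 294 / (294 + 34) = 294 / 328 = 0.8963
Eligible share of unknowns → 0.8963 × 68 = 60.95
Denom → 294 + 60.95 = 354.95
RR3 = 169 / 354.95 = 0.4761
Denom → 169 + 7 + 30 + 81 + 7 = 294
RR5 = 169 / 294 = 0.5748
Difference = 57.48 − 47.61 = 9.87 percentage points

9.9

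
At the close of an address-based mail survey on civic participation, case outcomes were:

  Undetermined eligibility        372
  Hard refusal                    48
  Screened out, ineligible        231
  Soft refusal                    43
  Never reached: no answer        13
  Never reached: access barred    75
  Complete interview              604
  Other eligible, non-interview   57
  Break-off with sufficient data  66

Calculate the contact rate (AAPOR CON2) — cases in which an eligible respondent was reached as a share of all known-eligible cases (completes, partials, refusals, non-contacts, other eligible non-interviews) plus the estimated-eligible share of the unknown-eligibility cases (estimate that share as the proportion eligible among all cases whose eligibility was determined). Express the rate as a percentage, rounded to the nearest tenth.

68.0%

Refused = 48 + 43 = 91
Never reached = 13 + 75 = 88
Top → 604 + 66 + 91 + 57 = 818
Known eligible → 604 + 66 + 91 + 88 + 57 = 906
e = 906 / (906 + 231) = 906 / 1137 = 0.7968
Eligible share of unknowns → 0.7968 × 372 = 296.41
Base → 906 + 296.41 = 1202.41
CON2 = 818 / 1202.41 = 0.6803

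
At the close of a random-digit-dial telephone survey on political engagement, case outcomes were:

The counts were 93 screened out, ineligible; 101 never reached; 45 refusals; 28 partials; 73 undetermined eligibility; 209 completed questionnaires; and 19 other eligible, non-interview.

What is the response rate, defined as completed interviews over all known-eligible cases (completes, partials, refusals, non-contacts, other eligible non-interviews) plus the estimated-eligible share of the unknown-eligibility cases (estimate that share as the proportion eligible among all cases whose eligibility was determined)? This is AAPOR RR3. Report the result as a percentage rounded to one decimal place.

45.3%

Numerator → 209
Determined eligible → 209 + 28 + 45 + 101 + 19 = 402
e = 402 / (402 + 93) = 402 / 495 = 0.8121
e × U → 0.8121 × 73 = 59.28
Denom → 402 + 59.28 = 461.28
RR3 = 209 / 461.28 = 0.4531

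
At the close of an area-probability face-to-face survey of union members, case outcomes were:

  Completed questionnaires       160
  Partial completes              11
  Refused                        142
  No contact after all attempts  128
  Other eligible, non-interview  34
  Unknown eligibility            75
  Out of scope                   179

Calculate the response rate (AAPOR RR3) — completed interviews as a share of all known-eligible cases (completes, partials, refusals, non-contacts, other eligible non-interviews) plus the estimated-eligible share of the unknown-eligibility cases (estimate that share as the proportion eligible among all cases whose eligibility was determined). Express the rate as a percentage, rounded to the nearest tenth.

Num: 160
Known eligible: 160 + 11 + 142 + 128 + 34 = 475
e = 475 / (475 + 179) = 475 / 654 = 0.7263
Eligible share of unknowns: 0.7263 × 75 = 54.47
Base: 475 + 54.47 = 529.47
RR3 = 160 / 529.47 = 0.3022

30.2%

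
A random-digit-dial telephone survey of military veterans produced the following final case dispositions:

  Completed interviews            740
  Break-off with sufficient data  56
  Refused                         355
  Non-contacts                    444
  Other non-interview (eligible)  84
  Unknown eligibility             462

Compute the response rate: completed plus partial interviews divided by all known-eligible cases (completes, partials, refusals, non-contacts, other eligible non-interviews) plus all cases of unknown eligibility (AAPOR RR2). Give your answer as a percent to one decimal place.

37.2%

Numerator: 740 + 56 = 796
Denom: 740 + 56 + 355 + 444 + 84 + 462 = 2141
RR2 = 796 / 2141 = 0.3718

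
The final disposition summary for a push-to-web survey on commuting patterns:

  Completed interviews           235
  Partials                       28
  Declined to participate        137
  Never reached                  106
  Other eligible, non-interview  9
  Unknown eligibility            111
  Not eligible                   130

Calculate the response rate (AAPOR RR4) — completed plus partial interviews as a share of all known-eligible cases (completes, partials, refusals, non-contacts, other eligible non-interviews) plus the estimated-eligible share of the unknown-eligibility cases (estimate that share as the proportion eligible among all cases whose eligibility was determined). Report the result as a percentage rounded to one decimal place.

Num → 235 + 28 = 263
Known eligible → 235 + 28 + 137 + 106 + 9 = 515
e = 515 / (515 + 130) = 515 / 645 = 0.7984
Eligible share of unknowns → 0.7984 × 111 = 88.62
Denominator → 515 + 88.62 = 603.62
RR4 = 263 / 603.62 = 0.4357

43.6%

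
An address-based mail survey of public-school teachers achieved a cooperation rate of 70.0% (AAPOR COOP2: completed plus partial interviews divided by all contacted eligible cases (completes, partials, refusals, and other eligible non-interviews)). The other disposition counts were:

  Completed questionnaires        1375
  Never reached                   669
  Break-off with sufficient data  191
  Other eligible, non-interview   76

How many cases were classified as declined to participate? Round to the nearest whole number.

Top = 1375 + 191 = 1566
COOP2 = 1566 / D = 0.700
D = 1566 / 0.700 = 2237.1
Other denominator terms total 1642
declined to participate = 2237.1 − 1642 ≈ 595

595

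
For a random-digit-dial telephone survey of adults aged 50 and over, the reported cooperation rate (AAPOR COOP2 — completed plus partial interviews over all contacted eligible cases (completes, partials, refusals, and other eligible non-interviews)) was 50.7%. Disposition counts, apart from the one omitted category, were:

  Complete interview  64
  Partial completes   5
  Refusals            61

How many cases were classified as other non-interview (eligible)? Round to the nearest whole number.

6

Numerator → 64 + 5 = 69
COOP2 = 69 / D = 0.507
D = 69 / 0.507 = 136.1
Remaining denominator categories sum to 130
other non-interview (eligible) = 136.1 − 130 ≈ 6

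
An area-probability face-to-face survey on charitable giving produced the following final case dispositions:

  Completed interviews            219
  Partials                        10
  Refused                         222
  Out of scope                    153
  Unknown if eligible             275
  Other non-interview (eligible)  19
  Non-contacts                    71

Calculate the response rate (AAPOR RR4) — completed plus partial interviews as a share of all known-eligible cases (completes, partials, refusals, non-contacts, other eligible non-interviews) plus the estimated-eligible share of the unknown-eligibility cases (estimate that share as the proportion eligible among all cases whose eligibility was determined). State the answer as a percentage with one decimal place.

30.3%

Num → 219 + 10 = 229
Known eligible → 219 + 10 + 222 + 71 + 19 = 541
e = 541 / (541 + 153) = 541 / 694 = 0.7795
Estimated eligible among unknowns → 0.7795 × 275 = 214.36
Base → 541 + 214.36 = 755.36
RR4 = 229 / 755.36 = 0.3032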